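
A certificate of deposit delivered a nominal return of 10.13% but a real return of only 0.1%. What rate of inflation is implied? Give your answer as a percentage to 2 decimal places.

From (1+r_nom) = (1+r_real)(1+π), we get 1+π = (1 + 10.13%)/(1 + 0.1%) = 1.1013/1.001 ≈ 1.10020.
So π ≈ 10.0200%.

10.02%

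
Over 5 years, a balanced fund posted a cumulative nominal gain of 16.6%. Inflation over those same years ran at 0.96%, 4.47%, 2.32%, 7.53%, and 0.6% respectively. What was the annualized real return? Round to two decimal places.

-0.02%

Cumulative inflation factor: 1.0096 × 1.0447 × 1.0232 × 1.0753 × 1.006 ≈ 1.16743.
Nominal growth factor: 1.16600. Real growth factor = 1.16600 / 1.16743 ≈ 0.99878.
Annualized: 0.99878^(1/5) − 1 ≈ -0.00024.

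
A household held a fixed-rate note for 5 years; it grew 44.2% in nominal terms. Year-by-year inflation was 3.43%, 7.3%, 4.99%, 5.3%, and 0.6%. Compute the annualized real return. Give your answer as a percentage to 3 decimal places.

3.159%

Cumulative inflation factor: 1.0343 × 1.073 × 1.0499 × 1.053 × 1.006 ≈ 1.23430.
Nominal growth factor: 1.44200. Real growth factor = 1.44200 / 1.23430 ≈ 1.16827.
Annualized: 1.16827^(1/5) − 1 ≈ 0.03159.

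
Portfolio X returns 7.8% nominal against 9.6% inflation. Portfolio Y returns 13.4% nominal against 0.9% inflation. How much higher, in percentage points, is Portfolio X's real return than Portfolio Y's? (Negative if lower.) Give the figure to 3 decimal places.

-14.031

Portfolio X real return: 1.078/1.096 − 1 = -1.6423%.
Portfolio Y real return: 1.134/1.009 − 1 = 12.3885%.
Difference: -1.6423 − 12.3885 = -14.0308 pp.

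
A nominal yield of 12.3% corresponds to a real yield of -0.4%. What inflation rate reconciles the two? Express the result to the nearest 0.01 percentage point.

From (1+r_nom) = (1+r_real)(1+π), we get 1+π = (1 + 12.3%)/(1 − 0.4%) = 1.123/0.996 ≈ 1.12751.
So π ≈ 12.7510%.

12.75%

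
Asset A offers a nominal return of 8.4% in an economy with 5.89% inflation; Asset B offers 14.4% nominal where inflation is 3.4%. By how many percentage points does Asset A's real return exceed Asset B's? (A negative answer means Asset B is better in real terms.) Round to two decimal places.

Asset A real return: 1.084/1.0589 − 1 = 2.370%.
Asset B real return: 1.144/1.034 − 1 = 10.638%.
Difference: 2.370 − 10.638 = -8.268 pp.

-8.27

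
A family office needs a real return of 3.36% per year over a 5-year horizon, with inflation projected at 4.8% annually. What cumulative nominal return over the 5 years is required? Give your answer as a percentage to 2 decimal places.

Required annual nominal rate: (1+3.36%)(1+4.8%) − 1 = 8.32128%.
Cumulative over 5 years: (1 + 0.0832128)^5 − 1 ≈ 0.49131.

49.13%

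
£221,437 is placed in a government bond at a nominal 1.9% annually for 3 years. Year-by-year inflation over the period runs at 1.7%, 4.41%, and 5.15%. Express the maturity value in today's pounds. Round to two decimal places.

Nominal value at maturity: £221,437 × (1 + 1.9%)^3 ≈ £234,300.24.
Price-level factor over 3 years: 1.017 × 1.0441 × 1.0515 ≈ 1.1165349596.
The maturity value deflated by that factor is the answer in today's purchasing power.

£209,845.86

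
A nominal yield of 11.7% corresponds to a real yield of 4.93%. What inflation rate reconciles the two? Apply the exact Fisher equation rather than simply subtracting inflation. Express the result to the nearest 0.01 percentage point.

6.45%

From (1+r_nom) = (1+r_real)(1+π), we get 1+π = (1 + 11.7%)/(1 + 4.93%) = 1.117/1.0493 ≈ 1.06452.
So π ≈ 6.4519%.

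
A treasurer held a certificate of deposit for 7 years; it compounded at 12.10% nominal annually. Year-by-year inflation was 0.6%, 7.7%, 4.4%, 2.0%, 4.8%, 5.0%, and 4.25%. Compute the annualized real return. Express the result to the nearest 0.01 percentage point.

Cumulative inflation factor: 1.006 × 1.077 × 1.044 × 1.020 × 1.048 × 1.050 × 1.0425 ≈ 1.32355.
Nominal growth factor: 2.22454. Real growth factor = 2.22454 / 1.32355 ≈ 1.68073.
Annualized: 1.68073^(1/7) − 1 ≈ 0.07700.

7.70%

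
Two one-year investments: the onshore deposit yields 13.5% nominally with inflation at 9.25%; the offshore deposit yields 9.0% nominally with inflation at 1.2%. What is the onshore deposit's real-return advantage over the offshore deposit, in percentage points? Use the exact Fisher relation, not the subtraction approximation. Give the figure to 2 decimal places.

The onshore deposit real return: 1.135/1.0925 − 1 = 3.890%.
The offshore deposit real return: 1.090/1.012 − 1 = 7.708%.
Difference: 3.890 − 7.708 = -3.818 pp.

-3.82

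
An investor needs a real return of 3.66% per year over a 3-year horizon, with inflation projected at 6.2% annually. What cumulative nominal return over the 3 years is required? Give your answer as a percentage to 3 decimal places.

Required annual nominal rate: (1+3.66%)(1+6.2%) − 1 = 10.08692%.
Cumulative over 3 years: (1 + 0.1008692)^3 − 1 ≈ 0.33416.

33.416%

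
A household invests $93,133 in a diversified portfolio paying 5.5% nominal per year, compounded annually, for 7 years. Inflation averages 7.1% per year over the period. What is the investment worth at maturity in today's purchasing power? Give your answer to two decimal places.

$83,819.39

Nominal value at maturity: $93,133 × (1 + 5.5%)^7 ≈ $135,478.63.
Price-level factor over 7 years: (1 + 7.1%)^7 ≈ 1.6163160884.
The maturity value deflated by that factor is the answer in today's purchasing power.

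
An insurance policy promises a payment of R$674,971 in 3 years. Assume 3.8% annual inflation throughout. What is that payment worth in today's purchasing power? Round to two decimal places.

R$603,521.93

Price-level factor over 3 years: (1 + 3.8%)^3 = 1.118386872.
Purchasing power today: R$674,971 divided by that factor.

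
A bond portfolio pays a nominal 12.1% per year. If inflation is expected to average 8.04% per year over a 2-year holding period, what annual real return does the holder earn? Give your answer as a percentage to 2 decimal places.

3.76%

With constant rates the annual real return is the same each year: (1+12.1%)/(1+8.04%) − 1 = 0.03758.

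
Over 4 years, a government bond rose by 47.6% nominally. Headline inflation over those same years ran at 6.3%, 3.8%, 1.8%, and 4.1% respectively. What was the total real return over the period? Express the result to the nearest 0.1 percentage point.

26.2%

Cumulative inflation factor: 1.063 × 1.038 × 1.018 × 1.041 ≈ 1.16931.
Nominal growth factor: 1.47600. Real growth factor = 1.47600 / 1.16931 ≈ 1.26228.
Total real return ≈ 26.2284%.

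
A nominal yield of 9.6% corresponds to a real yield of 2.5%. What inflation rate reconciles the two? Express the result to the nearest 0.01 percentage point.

From (1+r_nom) = (1+r_real)(1+π), we get 1+π = (1 + 9.6%)/(1 + 2.5%) = 1.096/1.025 ≈ 1.06927.
So π ≈ 6.9268%.

6.93%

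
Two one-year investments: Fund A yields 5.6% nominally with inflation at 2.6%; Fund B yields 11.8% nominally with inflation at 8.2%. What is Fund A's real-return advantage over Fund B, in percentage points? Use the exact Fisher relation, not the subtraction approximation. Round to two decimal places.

Fund A real return: 1.056/1.026 − 1 = 2.924%.
Fund B real return: 1.118/1.082 − 1 = 3.327%.
Difference: 2.924 − 3.327 = -0.403 pp.

-0.40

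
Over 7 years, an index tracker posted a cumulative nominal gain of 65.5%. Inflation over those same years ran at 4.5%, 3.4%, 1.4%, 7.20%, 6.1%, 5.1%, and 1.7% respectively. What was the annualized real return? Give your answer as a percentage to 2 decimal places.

3.15%

Cumulative inflation factor: 1.045 × 1.034 × 1.014 × 1.0720 × 1.061 × 1.051 × 1.017 ≈ 1.33201.
Nominal growth factor: 1.65500. Real growth factor = 1.65500 / 1.33201 ≈ 1.24248.
Annualized: 1.24248^(1/7) − 1 ≈ 0.03150.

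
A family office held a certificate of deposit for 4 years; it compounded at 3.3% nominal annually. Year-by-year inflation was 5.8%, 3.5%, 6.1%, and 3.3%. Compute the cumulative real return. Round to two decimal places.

-5.12%

Cumulative inflation factor: 1.058 × 1.035 × 1.061 × 1.033 ≈ 1.20017.
Nominal growth factor: 1.13868. Real growth factor = 1.13868 / 1.20017 ≈ 0.94877.
Total real return ≈ -5.1233%.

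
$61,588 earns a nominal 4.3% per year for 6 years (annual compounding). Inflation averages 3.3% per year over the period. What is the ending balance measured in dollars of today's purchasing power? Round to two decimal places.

Nominal value at maturity: $61,588 × (1 + 4.3%)^6 ≈ $79,286.99.
Price-level factor over 6 years: (1 + 3.3%)^6 ≈ 1.2150717649.
Dividing the nominal maturity value by the price-level factor gives the value in today's money.

$65,252.93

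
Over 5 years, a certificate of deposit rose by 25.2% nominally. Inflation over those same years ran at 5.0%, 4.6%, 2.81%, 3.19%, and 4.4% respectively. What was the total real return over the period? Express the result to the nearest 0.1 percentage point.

Cumulative inflation factor: 1.050 × 1.046 × 1.0281 × 1.0319 × 1.044 ≈ 1.21645.
Nominal growth factor: 1.25200. Real growth factor = 1.25200 / 1.21645 ≈ 1.02922.
Total real return ≈ 2.9224%.

2.9%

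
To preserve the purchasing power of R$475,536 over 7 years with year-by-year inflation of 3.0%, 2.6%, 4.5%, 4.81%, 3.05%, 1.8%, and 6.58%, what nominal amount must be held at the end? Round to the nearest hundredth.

Cumulative price-level factor: 1.030 × 1.026 × 1.045 × 1.0481 × 1.0305 × 1.018 × 1.0658 ≈ 1.2941216027.
The nominal amount required is R$475,536 scaled up by that factor.

R$615,401.41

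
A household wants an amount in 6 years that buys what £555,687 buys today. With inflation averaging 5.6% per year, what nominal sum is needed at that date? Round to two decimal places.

£770,572.93

Cumulative price-level factor: (1+5.6%)^6 ≈ 1.3867031727.
The nominal amount required is £555,687 scaled up by that factor.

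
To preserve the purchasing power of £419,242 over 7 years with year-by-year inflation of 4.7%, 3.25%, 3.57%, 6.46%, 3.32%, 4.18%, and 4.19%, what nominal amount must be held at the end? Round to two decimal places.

Cumulative price-level factor: 1.047 × 1.0325 × 1.0357 × 1.0646 × 1.0332 × 1.0418 × 1.0419 ≈ 1.3367554663.
The nominal amount required is £419,242 scaled up by that factor.

£560,424.04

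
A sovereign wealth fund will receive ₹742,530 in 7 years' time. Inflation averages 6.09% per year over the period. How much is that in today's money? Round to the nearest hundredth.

₹490,899.80

Price-level factor over 7 years: (1 + 6.09%)^7 ≈ 1.5125897249.
Purchasing power today: ₹742,530 divided by that factor.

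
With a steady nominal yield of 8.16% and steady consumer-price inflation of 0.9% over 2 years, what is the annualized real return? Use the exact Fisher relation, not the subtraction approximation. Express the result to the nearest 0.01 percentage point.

7.20%

With constant rates the annual real return is the same each year: (1+8.16%)/(1+0.9%) − 1 = 0.07195.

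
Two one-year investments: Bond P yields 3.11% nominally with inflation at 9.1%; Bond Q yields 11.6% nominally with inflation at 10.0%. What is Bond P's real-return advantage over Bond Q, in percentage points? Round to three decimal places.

-6.945

Bond P real return: 1.0311/1.091 − 1 = -5.4904%.
Bond Q real return: 1.116/1.100 − 1 = 1.4545%.
Difference: -5.4904 − 1.4545 = -6.9449 pp.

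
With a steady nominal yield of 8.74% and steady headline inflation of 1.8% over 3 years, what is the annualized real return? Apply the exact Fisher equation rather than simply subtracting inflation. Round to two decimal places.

6.82%

With constant rates the annual real return is the same each year: (1+8.74%)/(1+1.8%) − 1 = 0.06817.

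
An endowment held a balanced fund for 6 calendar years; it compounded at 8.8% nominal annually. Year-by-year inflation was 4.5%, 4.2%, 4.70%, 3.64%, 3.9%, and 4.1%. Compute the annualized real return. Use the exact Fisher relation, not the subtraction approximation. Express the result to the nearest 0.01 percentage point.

4.44%

Cumulative inflation factor: 1.045 × 1.042 × 1.0470 × 1.0364 × 1.039 × 1.041 ≈ 1.27798.
Nominal growth factor: 1.65872. Real growth factor = 1.65872 / 1.27798 ≈ 1.29792.
Annualized: 1.29792^(1/6) − 1 ≈ 0.04442.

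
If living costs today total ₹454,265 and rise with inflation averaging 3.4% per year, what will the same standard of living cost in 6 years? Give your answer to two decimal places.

Cumulative price-level factor: (1+3.4%)^6 ≈ 1.2221463992.
The nominal amount required is ₹454,265 scaled up by that factor.

₹555,178.33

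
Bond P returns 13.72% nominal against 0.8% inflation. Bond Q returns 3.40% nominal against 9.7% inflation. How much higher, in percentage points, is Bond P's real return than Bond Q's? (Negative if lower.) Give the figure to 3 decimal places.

18.560

Bond P real return: 1.1372/1.008 − 1 = 12.8175%.
Bond Q real return: 1.0340/1.097 − 1 = -5.7429%.
Difference: 12.8175 − (-5.7429) = 18.5604 pp.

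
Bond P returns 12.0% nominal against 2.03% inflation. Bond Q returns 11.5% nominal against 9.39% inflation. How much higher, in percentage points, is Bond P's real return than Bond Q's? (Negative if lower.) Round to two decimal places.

7.84

Bond P real return: 1.120/1.0203 − 1 = 9.772%.
Bond Q real return: 1.115/1.0939 − 1 = 1.929%.
Difference: 9.772 − 1.929 = 7.843 pp.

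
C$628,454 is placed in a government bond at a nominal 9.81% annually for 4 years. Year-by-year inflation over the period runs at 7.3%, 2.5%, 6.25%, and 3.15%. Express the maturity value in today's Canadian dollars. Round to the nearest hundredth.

C$758,087.44

Nominal value at maturity: C$628,454 × (1 + 9.81%)^4 ≈ C$913,778.76.
Price-level factor over 4 years: 1.073 × 1.025 × 1.0625 × 1.0315 ≈ 1.2053738305.
Dividing the nominal maturity value by the price-level factor gives the value in today's money.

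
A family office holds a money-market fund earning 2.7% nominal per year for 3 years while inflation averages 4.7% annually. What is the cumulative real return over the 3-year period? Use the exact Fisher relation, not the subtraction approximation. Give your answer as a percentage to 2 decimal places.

The annual real rate is (1+2.7%)/(1+4.7%) − 1 = -1.9102%.
Compounded over 3 years: (1 + -0.019102)^3 − 1 ≈ -0.05622.

-5.62%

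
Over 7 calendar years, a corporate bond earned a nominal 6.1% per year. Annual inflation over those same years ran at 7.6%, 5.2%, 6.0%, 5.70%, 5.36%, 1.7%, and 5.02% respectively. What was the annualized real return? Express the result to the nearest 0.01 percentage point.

0.84%

Cumulative inflation factor: 1.076 × 1.052 × 1.060 × 1.0570 × 1.0536 × 1.017 × 1.0502 ≈ 1.42718.
Nominal growth factor: 1.51359. Real growth factor = 1.51359 / 1.42718 ≈ 1.06055.
Annualized: 1.06055^(1/7) − 1 ≈ 0.00843.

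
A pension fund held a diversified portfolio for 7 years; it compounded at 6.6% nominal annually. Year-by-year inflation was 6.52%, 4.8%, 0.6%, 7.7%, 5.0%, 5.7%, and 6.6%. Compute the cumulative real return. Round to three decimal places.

Cumulative inflation factor: 1.0652 × 1.048 × 1.006 × 1.077 × 1.050 × 1.057 × 1.066 ≈ 1.43096.
Nominal growth factor: 1.56423. Real growth factor = 1.56423 / 1.43096 ≈ 1.09313.
Total real return ≈ 9.3133%.

9.313%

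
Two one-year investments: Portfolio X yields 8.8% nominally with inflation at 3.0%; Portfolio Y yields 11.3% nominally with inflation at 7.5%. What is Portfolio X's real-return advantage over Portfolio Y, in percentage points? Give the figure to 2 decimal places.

Portfolio X real return: 1.088/1.030 − 1 = 5.631%.
Portfolio Y real return: 1.113/1.075 − 1 = 3.535%.
Difference: 5.631 − 3.535 = 2.096 pp.

2.10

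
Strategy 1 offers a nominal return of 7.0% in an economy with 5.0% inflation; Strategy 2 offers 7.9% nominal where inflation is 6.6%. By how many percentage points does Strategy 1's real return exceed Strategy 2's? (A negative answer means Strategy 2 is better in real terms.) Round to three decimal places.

Strategy 1 real return: 1.070/1.050 − 1 = 1.9048%.
Strategy 2 real return: 1.079/1.066 − 1 = 1.2195%.
Difference: 1.9048 − 1.2195 = 0.6853 pp.

0.685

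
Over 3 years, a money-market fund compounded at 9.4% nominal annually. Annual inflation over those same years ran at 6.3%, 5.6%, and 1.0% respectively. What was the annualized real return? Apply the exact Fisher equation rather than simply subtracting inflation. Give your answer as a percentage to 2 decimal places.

Cumulative inflation factor: 1.063 × 1.056 × 1.010 ≈ 1.13375.
Nominal growth factor: 1.30934. Real growth factor = 1.30934 / 1.13375 ≈ 1.15487.
Annualized: 1.15487^(1/3) − 1 ≈ 0.04917.

4.92%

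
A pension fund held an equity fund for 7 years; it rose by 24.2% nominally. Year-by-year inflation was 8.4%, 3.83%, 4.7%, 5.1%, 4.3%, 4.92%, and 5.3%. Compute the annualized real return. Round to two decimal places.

Cumulative inflation factor: 1.084 × 1.0383 × 1.047 × 1.051 × 1.043 × 1.0492 × 1.053 ≈ 1.42716.
Nominal growth factor: 1.24200. Real growth factor = 1.24200 / 1.42716 ≈ 0.87026.
Annualized: 0.87026^(1/7) − 1 ≈ -0.01966.

-1.97%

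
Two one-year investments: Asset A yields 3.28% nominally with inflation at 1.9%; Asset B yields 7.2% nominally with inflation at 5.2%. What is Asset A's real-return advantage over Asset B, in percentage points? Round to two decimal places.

-0.55

Asset A real return: 1.0328/1.019 − 1 = 1.354%.
Asset B real return: 1.072/1.052 − 1 = 1.901%.
Difference: 1.354 − 1.901 = -0.547 pp.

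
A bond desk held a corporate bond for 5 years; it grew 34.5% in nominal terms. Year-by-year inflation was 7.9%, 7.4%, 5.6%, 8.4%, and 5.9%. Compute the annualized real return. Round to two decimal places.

Cumulative inflation factor: 1.079 × 1.074 × 1.056 × 1.084 × 1.059 ≈ 1.40480.
Nominal growth factor: 1.34500. Real growth factor = 1.34500 / 1.40480 ≈ 0.95743.
Annualized: 0.95743^(1/5) − 1 ≈ -0.00866.

-0.87%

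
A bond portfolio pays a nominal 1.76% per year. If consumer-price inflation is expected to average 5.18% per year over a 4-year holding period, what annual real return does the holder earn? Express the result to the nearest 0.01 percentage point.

-3.25%

With constant rates the annual real return is the same each year: (1+1.76%)/(1+5.18%) − 1 = -0.03252.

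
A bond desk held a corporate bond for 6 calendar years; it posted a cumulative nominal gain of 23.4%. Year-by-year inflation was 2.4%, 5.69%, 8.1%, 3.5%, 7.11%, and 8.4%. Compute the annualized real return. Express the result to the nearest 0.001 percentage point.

Cumulative inflation factor: 1.024 × 1.0569 × 1.081 × 1.035 × 1.0711 × 1.084 ≈ 1.40592.
Nominal growth factor: 1.23400. Real growth factor = 1.23400 / 1.40592 ≈ 0.87772.
Annualized: 0.87772^(1/6) − 1 ≈ -0.02150.

-2.150%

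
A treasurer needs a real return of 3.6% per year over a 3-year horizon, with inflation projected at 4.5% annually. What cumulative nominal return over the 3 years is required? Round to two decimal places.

26.89%

Required annual nominal rate: (1+3.6%)(1+4.5%) − 1 = 8.262%.
Cumulative over 3 years: (1 + 0.08262)^3 − 1 ≈ 0.26890.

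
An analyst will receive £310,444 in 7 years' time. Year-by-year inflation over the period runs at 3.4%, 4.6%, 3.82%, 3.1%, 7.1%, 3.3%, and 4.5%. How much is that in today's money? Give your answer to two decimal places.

£231,945.14

Price-level factor over 7 years: 1.034 × 1.046 × 1.0382 × 1.031 × 1.071 × 1.033 × 1.045 ≈ 1.3384371913.
Purchasing power today: £310,444 divided by that factor.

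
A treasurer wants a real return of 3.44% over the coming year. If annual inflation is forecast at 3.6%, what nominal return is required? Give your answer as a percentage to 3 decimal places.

7.164%

By the Fisher equation, 1 + r_nom = (1 + 3.44%)(1 + 3.6%) = 1.0344 × 1.036 = 1.0716384.
So r_nom = 7.16384%.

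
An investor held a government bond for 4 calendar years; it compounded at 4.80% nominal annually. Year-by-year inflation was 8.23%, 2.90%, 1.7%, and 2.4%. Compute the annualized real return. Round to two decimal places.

Cumulative inflation factor: 1.0823 × 1.0290 × 1.017 × 1.024 ≈ 1.15980.
Nominal growth factor: 1.20627. Real growth factor = 1.20627 / 1.15980 ≈ 1.04007.
Annualized: 1.04007^(1/4) − 1 ≈ 0.00987.

0.99%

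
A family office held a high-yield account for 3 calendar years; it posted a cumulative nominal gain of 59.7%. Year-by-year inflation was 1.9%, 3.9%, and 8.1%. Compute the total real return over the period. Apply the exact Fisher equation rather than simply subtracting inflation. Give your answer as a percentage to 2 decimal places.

Cumulative inflation factor: 1.019 × 1.039 × 1.081 ≈ 1.14450.
Nominal growth factor: 1.59700. Real growth factor = 1.59700 / 1.14450 ≈ 1.39537.
Total real return ≈ 39.5370%.

39.54%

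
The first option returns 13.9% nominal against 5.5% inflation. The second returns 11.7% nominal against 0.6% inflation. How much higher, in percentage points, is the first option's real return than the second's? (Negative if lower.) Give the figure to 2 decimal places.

The first option real return: 1.139/1.055 − 1 = 7.962%.
The second real return: 1.117/1.006 − 1 = 11.034%.
Difference: 7.962 − 11.034 = -3.072 pp.

-3.07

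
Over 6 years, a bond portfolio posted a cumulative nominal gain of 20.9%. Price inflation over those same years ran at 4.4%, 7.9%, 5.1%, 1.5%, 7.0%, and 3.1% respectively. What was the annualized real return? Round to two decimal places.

-1.52%

Cumulative inflation factor: 1.044 × 1.079 × 1.051 × 1.015 × 1.070 × 1.031 ≈ 1.32566.
Nominal growth factor: 1.20900. Real growth factor = 1.20900 / 1.32566 ≈ 0.91200.
Annualized: 0.91200^(1/6) − 1 ≈ -0.01524.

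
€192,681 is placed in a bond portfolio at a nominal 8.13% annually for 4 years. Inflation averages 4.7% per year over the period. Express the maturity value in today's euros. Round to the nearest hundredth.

Nominal value at maturity: €192,681 × (1 + 8.13%)^4 ≈ €263,404.81.
Price-level factor over 4 years: (1 + 4.7%)^4 ≈ 1.2016741717.
Dividing the nominal maturity value by the price-level factor gives the value in today's money.

€219,198.20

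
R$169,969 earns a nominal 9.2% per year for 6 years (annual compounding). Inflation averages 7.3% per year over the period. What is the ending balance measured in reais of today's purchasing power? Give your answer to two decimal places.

R$188,845.75

Nominal value at maturity: R$169,969 × (1 + 9.2%)^6 ≈ R$288,207.68.
Price-level factor over 6 years: (1 + 7.3%)^6 ≈ 1.5261539034.
Dividing the nominal maturity value by the price-level factor gives the value in today's money.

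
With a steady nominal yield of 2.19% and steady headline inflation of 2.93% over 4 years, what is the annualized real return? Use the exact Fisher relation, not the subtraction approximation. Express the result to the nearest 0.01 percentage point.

With constant rates the annual real return is the same each year: (1+2.19%)/(1+2.93%) − 1 = -0.00719.

-0.72%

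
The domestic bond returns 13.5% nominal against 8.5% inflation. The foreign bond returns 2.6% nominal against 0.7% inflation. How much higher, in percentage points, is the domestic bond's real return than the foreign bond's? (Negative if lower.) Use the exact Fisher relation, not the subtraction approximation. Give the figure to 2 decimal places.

The domestic bond real return: 1.135/1.085 − 1 = 4.608%.
The foreign bond real return: 1.026/1.007 − 1 = 1.887%.
Difference: 4.608 − 1.887 = 2.721 pp.

2.72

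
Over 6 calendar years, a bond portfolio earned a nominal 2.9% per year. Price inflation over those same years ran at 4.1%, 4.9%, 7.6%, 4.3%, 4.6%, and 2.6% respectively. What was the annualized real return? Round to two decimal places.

Cumulative inflation factor: 1.041 × 1.049 × 1.076 × 1.043 × 1.046 × 1.026 ≈ 1.31523.
Nominal growth factor: 1.18711. Real growth factor = 1.18711 / 1.31523 ≈ 0.90259.
Annualized: 0.90259^(1/6) − 1 ≈ -0.01694.

-1.69%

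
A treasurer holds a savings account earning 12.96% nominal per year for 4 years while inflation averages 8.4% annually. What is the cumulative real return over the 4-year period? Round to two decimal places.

17.92%

The annual real rate is (1+12.96%)/(1+8.4%) − 1 = 4.2066%.
Compounded over 4 years: (1 + 0.042066)^4 − 1 ≈ 0.17918.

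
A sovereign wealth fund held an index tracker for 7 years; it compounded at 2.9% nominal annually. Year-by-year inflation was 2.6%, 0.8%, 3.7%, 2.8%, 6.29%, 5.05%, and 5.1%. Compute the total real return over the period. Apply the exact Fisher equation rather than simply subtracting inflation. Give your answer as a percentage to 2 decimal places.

-5.59%

Cumulative inflation factor: 1.026 × 1.008 × 1.037 × 1.028 × 1.0629 × 1.0505 × 1.051 ≈ 1.29381.
Nominal growth factor: 1.22154. Real growth factor = 1.22154 / 1.29381 ≈ 0.94414.
Total real return ≈ -5.5859%.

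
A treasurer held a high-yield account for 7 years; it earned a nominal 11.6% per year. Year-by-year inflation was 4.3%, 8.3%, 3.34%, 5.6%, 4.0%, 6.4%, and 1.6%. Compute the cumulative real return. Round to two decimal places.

55.57%

Cumulative inflation factor: 1.043 × 1.083 × 1.0334 × 1.056 × 1.040 × 1.064 × 1.016 ≈ 1.38584.
Nominal growth factor: 2.15600. Real growth factor = 2.15600 / 1.38584 ≈ 1.55573.
Total real return ≈ 55.5735%.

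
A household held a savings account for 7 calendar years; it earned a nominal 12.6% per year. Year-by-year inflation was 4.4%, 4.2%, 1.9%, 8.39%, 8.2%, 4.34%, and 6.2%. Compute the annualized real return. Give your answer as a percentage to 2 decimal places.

Cumulative inflation factor: 1.044 × 1.042 × 1.019 × 1.0839 × 1.082 × 1.0434 × 1.062 ≈ 1.44057.
Nominal growth factor: 2.29493. Real growth factor = 2.29493 / 1.44057 ≈ 1.59307.
Annualized: 1.59307^(1/7) − 1 ≈ 0.06879.

6.88%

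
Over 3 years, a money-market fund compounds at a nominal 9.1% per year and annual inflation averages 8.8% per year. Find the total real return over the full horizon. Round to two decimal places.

The annual real rate is (1+9.1%)/(1+8.8%) − 1 = 0.2757%.
Compounded over 3 years: (1 + 0.002757)^3 − 1 ≈ 0.00829.

0.83%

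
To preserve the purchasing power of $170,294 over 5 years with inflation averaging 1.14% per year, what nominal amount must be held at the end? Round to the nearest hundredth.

$180,224.61

Cumulative price-level factor: (1+1.14%)^5 ≈ 1.0583145001.
Multiplying $170,294 by the price-level factor gives the future nominal sum.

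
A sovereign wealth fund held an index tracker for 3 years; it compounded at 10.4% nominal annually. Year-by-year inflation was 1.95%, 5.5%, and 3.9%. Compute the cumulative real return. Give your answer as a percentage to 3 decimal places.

20.407%

Cumulative inflation factor: 1.0195 × 1.055 × 1.039 ≈ 1.11752.
Nominal growth factor: 1.34557. Real growth factor = 1.34557 / 1.11752 ≈ 1.20407.
Total real return ≈ 20.4071%.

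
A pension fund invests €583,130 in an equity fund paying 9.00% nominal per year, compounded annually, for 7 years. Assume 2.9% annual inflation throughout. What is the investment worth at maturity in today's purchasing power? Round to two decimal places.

Nominal value at maturity: €583,130 × (1 + 9.00%)^7 ≈ €1,065,984.45.
Price-level factor over 7 years: (1 + 2.9%)^7 ≈ 1.2215398048.
Dividing the nominal maturity value by the price-level factor gives the value in today's money.

€872,656.34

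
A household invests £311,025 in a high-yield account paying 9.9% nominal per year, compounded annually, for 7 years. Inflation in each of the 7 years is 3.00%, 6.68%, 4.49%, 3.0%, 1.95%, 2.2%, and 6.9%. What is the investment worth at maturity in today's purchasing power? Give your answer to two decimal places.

£457,226.22

Nominal value at maturity: £311,025 × (1 + 9.9%)^7 ≈ £602,253.24.
Price-level factor over 7 years: 1.0300 × 1.0668 × 1.0449 × 1.030 × 1.0195 × 1.022 × 1.069 ≈ 1.3171887620.
Dividing the nominal maturity value by the price-level factor gives the value in today's money.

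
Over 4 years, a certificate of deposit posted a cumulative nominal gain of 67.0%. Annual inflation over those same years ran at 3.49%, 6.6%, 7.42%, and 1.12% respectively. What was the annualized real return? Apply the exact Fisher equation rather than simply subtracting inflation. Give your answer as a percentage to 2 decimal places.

Cumulative inflation factor: 1.0349 × 1.066 × 1.0742 × 1.0112 ≈ 1.19833.
Nominal growth factor: 1.67000. Real growth factor = 1.67000 / 1.19833 ≈ 1.39360.
Annualized: 1.39360^(1/4) − 1 ≈ 0.08651.

8.65%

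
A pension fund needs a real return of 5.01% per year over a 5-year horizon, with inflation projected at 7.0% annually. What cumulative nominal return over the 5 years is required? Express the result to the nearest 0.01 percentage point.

Required annual nominal rate: (1+5.01%)(1+7.0%) − 1 = 12.3607%.
Cumulative over 5 years: (1 + 0.123607)^5 − 1 ≈ 0.79090.

79.09%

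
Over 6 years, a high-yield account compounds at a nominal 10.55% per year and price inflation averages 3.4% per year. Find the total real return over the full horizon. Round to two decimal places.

The annual real rate is (1+10.55%)/(1+3.4%) − 1 = 6.9149%.
Compounded over 6 years: (1 + 0.069149)^6 − 1 ≈ 0.49358.

49.36%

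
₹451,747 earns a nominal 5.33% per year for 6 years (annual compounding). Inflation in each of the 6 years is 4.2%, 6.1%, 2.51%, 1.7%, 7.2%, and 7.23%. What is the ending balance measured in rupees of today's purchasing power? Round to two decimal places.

₹465,614.40

Nominal value at maturity: ₹451,747 × (1 + 5.33%)^6 ≈ ₹616,890.07.
Price-level factor over 6 years: 1.042 × 1.061 × 1.0251 × 1.017 × 1.072 × 1.0723 ≈ 1.3248947545.
Dividing the nominal maturity value by the price-level factor gives the value in today's money.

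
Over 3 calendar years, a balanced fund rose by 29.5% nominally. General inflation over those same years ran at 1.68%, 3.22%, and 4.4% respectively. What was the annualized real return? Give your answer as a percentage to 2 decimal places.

5.73%

Cumulative inflation factor: 1.0168 × 1.0322 × 1.044 ≈ 1.09572.
Nominal growth factor: 1.29500. Real growth factor = 1.29500 / 1.09572 ≈ 1.18187.
Annualized: 1.18187^(1/3) − 1 ≈ 0.05728.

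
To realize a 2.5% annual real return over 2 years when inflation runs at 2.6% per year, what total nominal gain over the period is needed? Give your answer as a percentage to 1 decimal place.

10.6%

Required annual nominal rate: (1+2.5%)(1+2.6%) − 1 = 5.165%.
Cumulative over 2 years: (1 + 0.05165)^2 − 1 ≈ 0.10597.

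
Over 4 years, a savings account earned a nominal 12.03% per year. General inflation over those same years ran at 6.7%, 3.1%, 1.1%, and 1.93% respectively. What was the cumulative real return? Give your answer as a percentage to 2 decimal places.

Cumulative inflation factor: 1.067 × 1.031 × 1.011 × 1.0193 ≈ 1.13364.
Nominal growth factor: 1.57521. Real growth factor = 1.57521 / 1.13364 ≈ 1.38951.
Total real return ≈ 38.9508%.

38.95%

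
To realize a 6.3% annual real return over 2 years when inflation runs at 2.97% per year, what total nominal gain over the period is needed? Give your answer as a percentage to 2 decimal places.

Required annual nominal rate: (1+6.3%)(1+2.97%) − 1 = 9.45711%.
Cumulative over 2 years: (1 + 0.0945711)^2 − 1 ≈ 0.19809.

19.81%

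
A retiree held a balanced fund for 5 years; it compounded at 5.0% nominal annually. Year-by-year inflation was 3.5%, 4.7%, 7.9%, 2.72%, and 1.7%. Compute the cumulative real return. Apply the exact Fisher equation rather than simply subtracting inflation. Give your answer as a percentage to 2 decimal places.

4.49%

Cumulative inflation factor: 1.035 × 1.047 × 1.079 × 1.0272 × 1.017 ≈ 1.22147.
Nominal growth factor: 1.27628. Real growth factor = 1.27628 / 1.22147 ≈ 1.04487.
Total real return ≈ 4.4870%.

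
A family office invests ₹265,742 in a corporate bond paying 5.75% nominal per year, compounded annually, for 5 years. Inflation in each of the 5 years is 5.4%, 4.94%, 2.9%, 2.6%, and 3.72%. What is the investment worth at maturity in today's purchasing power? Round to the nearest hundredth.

₹290,171.77

Nominal value at maturity: ₹265,742 × (1 + 5.75%)^5 ≈ ₹351,448.81.
Price-level factor over 5 years: 1.054 × 1.0494 × 1.029 × 1.026 × 1.0372 ≈ 1.2111750459.
Dividing the nominal maturity value by the price-level factor gives the value in today's money.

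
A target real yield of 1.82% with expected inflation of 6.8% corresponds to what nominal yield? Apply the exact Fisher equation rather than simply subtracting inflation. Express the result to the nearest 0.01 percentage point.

By the Fisher equation, 1 + r_nom = (1 + 1.82%)(1 + 6.8%) = 1.0182 × 1.068 = 1.0874376.
So r_nom = 8.74376%.

8.74%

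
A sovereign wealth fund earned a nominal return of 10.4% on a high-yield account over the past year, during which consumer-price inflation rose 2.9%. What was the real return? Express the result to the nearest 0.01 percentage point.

7.29%

Real return via the Fisher equation: (1 + 10.4%)/(1 + 2.9%) − 1 = 1.104/1.029 − 1 ≈ 0.07289.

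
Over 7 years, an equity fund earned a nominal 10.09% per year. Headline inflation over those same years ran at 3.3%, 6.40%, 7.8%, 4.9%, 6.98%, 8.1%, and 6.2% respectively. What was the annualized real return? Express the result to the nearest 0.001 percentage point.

Cumulative inflation factor: 1.033 × 1.0640 × 1.078 × 1.049 × 1.0698 × 1.081 × 1.062 ≈ 1.52647.
Nominal growth factor: 1.95991. Real growth factor = 1.95991 / 1.52647 ≈ 1.28394.
Annualized: 1.28394^(1/7) − 1 ≈ 0.03635.

3.635%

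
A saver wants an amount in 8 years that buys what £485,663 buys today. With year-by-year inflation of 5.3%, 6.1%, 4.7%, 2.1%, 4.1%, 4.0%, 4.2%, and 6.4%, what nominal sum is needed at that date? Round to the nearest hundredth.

£696,216.98

Cumulative price-level factor: 1.053 × 1.061 × 1.047 × 1.021 × 1.041 × 1.040 × 1.042 × 1.064 ≈ 1.4335392706.
The nominal amount required is £485,663 scaled up by that factor.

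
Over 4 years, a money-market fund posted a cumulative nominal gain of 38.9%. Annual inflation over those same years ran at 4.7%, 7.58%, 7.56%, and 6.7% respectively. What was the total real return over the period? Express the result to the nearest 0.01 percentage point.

Cumulative inflation factor: 1.047 × 1.0758 × 1.0756 × 1.067 ≈ 1.29269.
Nominal growth factor: 1.38900. Real growth factor = 1.38900 / 1.29269 ≈ 1.07451.
Total real return ≈ 7.4506%.

7.45%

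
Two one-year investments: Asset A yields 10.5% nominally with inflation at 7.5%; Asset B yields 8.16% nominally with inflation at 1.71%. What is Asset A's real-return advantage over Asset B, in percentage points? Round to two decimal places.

-3.55

Asset A real return: 1.105/1.075 − 1 = 2.791%.
Asset B real return: 1.0816/1.0171 − 1 = 6.342%.
Difference: 2.791 − 6.342 = -3.551 pp.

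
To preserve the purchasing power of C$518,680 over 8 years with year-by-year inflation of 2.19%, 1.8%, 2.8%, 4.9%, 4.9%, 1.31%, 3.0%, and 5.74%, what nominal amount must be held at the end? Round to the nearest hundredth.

C$673,486.07

Cumulative price-level factor: 1.0219 × 1.018 × 1.028 × 1.049 × 1.049 × 1.0131 × 1.030 × 1.0574 ≈ 1.2984616113.
Multiplying C$518,680 by the price-level factor gives the future nominal sum.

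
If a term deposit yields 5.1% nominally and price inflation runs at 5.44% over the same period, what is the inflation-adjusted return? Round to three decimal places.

Real return via the Fisher equation: (1 + 5.1%)/(1 + 5.44%) − 1 = 1.051/1.0544 − 1 ≈ -0.00322.

-0.322%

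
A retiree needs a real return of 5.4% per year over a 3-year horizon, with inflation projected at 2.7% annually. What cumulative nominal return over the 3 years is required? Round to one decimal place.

Required annual nominal rate: (1+5.4%)(1+2.7%) − 1 = 8.2458%.
Cumulative over 3 years: (1 + 0.082458)^3 − 1 ≈ 0.26833.

26.8%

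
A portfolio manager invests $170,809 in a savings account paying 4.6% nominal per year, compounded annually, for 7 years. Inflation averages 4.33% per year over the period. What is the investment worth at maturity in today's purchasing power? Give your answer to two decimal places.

Nominal value at maturity: $170,809 × (1 + 4.6%)^7 ≈ $234,008.99.
Price-level factor over 7 years: (1 + 4.33%)^7 ≈ 1.3454403610.
The maturity value deflated by that factor is the answer in today's purchasing power.

$173,927.43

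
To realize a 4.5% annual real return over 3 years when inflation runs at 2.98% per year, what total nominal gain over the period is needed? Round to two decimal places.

24.63%

Required annual nominal rate: (1+4.5%)(1+2.98%) − 1 = 7.6141%.
Cumulative over 3 years: (1 + 0.076141)^3 − 1 ≈ 0.24626.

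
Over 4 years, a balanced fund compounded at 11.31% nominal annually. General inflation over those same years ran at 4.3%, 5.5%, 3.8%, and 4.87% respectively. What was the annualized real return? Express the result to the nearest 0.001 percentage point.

6.399%

Cumulative inflation factor: 1.043 × 1.055 × 1.038 × 1.0487 ≈ 1.19780.
Nominal growth factor: 1.53510. Real growth factor = 1.53510 / 1.19780 ≈ 1.28160.
Annualized: 1.28160^(1/4) − 1 ≈ 0.06399.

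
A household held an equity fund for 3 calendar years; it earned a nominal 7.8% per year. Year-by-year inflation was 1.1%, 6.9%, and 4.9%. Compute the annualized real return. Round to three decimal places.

3.383%

Cumulative inflation factor: 1.011 × 1.069 × 1.049 ≈ 1.13372.
Nominal growth factor: 1.25273. Real growth factor = 1.25273 / 1.13372 ≈ 1.10497.
Annualized: 1.10497^(1/3) − 1 ≈ 0.03383.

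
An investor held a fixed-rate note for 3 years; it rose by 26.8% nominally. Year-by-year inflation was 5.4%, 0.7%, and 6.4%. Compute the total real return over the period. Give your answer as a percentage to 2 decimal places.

Cumulative inflation factor: 1.054 × 1.007 × 1.064 ≈ 1.12931.
Nominal growth factor: 1.26800. Real growth factor = 1.26800 / 1.12931 ≈ 1.12281.
Total real return ≈ 12.2813%.

12.28%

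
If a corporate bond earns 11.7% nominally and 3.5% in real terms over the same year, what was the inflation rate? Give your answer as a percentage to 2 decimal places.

From (1+r_nom) = (1+r_real)(1+π), we get 1+π = (1 + 11.7%)/(1 + 3.5%) = 1.117/1.035 ≈ 1.07923.
So π ≈ 7.9227%.

7.92%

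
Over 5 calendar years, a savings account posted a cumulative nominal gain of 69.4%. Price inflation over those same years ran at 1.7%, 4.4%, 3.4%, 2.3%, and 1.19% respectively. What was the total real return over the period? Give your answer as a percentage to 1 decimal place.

Cumulative inflation factor: 1.017 × 1.044 × 1.034 × 1.023 × 1.0119 ≈ 1.13646.
Nominal growth factor: 1.69400. Real growth factor = 1.69400 / 1.13646 ≈ 1.49059.
Total real return ≈ 49.0590%.

49.1%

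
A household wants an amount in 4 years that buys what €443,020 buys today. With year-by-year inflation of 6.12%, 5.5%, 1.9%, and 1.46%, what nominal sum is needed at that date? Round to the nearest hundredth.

€512,792.99

Cumulative price-level factor: 1.0612 × 1.055 × 1.019 × 1.0146 ≈ 1.1574939852.
The nominal amount required is €443,020 scaled up by that factor.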